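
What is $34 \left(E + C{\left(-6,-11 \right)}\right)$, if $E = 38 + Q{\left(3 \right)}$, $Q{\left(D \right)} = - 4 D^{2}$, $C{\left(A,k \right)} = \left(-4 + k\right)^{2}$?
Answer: $7718$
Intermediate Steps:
$E = 2$ ($E = 38 - 4 \cdot 3^{2} = 38 - 36 = 2$)
$34 \left(E + C{\left(-6,-11 \right)}\right) = 34 \left(2 + \left(-4 - 11\right)^{2}\right) = 34 \left(2 + \left(-15\right)^{2}\right) = 34 \left(2 + 225\right) = 34 \cdot 227 = 7718$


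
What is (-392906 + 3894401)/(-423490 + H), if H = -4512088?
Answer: -94635/133394 ≈ -0.70944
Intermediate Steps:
(-392906 + 3894401)/(-423490 + H) = (-392906 + 3894401)/(-423490 - 4512088) = 3501495/(-4935578) = 3501495*(-1/4935578) = -94635/133394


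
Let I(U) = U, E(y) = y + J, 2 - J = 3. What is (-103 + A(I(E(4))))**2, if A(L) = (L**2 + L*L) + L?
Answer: 6724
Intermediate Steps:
J = -1 (J = 2 - 1*3 = 2 - 3 = -1)
E(y) = -1 + y (E(y) = y - 1 = -1 + y)
A(L) = L + 2*L**2 (A(L) = (L**2 + L**2) + L = 2*L**2 + L = L + 2*L**2)
(-103 + A(I(E(4))))**2 = (-103 + (-1 + 4)*(1 + 2*(-1 + 4)))**2 = (-103 + 3*(1 + 2*3))**2 = (-103 + 3*(1 + 6))**2 = (-103 + 3*7)**2 = (-103 + 21)**2 = (-82)**2 = 6724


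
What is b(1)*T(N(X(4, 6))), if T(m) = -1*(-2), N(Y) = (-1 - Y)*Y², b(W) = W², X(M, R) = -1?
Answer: 2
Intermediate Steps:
N(Y) = Y²*(-1 - Y)
T(m) = 2
b(1)*T(N(X(4, 6))) = 1²*2 = 1*2 = 2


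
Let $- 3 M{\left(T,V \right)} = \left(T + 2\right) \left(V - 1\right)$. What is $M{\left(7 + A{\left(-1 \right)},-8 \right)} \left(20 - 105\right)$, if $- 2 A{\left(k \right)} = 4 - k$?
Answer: $- \frac{3315}{2} \approx -1657.5$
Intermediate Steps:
$A{\left(k \right)} = -2 + \frac{k}{2}$ ($A{\left(k \right)} = - \frac{4 - k}{2} = -2 + \frac{k}{2}$)
$M{\left(T,V \right)} = - \frac{\left(-1 + V\right) \left(2 + T\right)}{3}$ ($M{\left(T,V \right)} = - \frac{\left(T + 2\right) \left(V - 1\right)}{3} = - \frac{\left(2 + T\right) \left(-1 + V\right)}{3} = - \frac{\left(-1 + V\right) \left(2 + T\right)}{3}$)
$M{\left(7 + A{\left(-1 \right)},-8 \right)} \left(20 - 105\right) = \left(\frac{2}{3} - - \frac{16}{3} + \frac{7 + \left(-2 + \frac{1}{2} \left(-1\right)\right)}{3} - \frac{1}{3} \left(7 + \left(-2 + \frac{1}{2} \left(-1\right)\right)\right) \left(-8\right)\right) \left(20 - 105\right) = \left(\frac{2}{3} + \frac{16}{3} + \frac{7 - \frac{5}{2}}{3} - \frac{1}{3} \left(7 - \frac{5}{2}\right) \left(-8\right)\right) \left(-85\right) = \left(\frac{2}{3} + \frac{16}{3} + \frac{1}{3} \cdot \frac{9}{2} - \frac{3}{2} \left(-8\right)\right) \left(-85\right) = \left(\frac{2}{3} + \frac{16}{3} + \frac{3}{2} + 12\right) \left(-85\right) = \frac{39}{2} \left(-85\right) = - \frac{3315}{2}$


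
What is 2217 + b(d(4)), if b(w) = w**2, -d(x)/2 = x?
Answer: 2281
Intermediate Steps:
d(x) = -2*x
2217 + b(d(4)) = 2217 + (-2*4)**2 = 2217 + (-8)**2 = 2217 + 64 = 2281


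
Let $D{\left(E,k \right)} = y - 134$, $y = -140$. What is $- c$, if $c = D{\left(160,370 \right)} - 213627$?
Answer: $213901$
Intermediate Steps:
$D{\left(E,k \right)} = -274$ ($D{\left(E,k \right)} = -140 - 134 = -274$)
$c = -213901$ ($c = -274 - 213627 = -213901$)
$- c = \left(-1\right) \left(-213901\right) = 213901$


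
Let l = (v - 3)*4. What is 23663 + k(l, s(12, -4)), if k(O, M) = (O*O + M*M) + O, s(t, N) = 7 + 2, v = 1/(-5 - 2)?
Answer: 1170584/49 ≈ 23889.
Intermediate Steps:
v = -1/7 (v = 1/(-7) = -1/7 ≈ -0.14286)
s(t, N) = 9
l = -88/7 (l = (-1/7 - 3)*4 = -22/7*4 = -88/7 ≈ -12.571)
k(O, M) = O + M**2 + O**2 (k(O, M) = (O**2 + M**2) + O = (M**2 + O**2) + O = O + M**2 + O**2)
23663 + k(l, s(12, -4)) = 23663 + (-88/7 + 9**2 + (-88/7)**2) = 23663 + (-88/7 + 81 + 7744/49) = 23663 + 11097/49 = 1170584/49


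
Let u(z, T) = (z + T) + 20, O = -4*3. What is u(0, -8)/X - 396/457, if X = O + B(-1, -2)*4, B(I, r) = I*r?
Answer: -1767/457 ≈ -3.8665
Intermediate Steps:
O = -12
u(z, T) = 20 + T + z (u(z, T) = (T + z) + 20 = 20 + T + z)
X = -4 (X = -12 - 1*(-2)*4 = -12 + 2*4 = -12 + 8 = -4)
u(0, -8)/X - 396/457 = (20 - 8 + 0)/(-4) - 396/457 = 12*(-1/4) - 396*1/457 = -3 - 396/457 = -1767/457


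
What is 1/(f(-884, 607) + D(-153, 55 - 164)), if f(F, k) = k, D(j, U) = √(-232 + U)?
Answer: 607/368790 - I*√341/368790 ≈ 0.0016459 - 5.0072e-5*I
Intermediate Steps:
1/(f(-884, 607) + D(-153, 55 - 164)) = 1/(607 + √(-232 + (55 - 164))) = 1/(607 + √(-232 - 109)) = 1/(607 + √(-341)) = 1/(607 + I*√341)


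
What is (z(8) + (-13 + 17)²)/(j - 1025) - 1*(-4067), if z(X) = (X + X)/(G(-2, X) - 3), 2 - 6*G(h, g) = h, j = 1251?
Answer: 3217029/791 ≈ 4067.0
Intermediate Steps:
G(h, g) = ⅓ - h/6
z(X) = -6*X/7 (z(X) = (X + X)/((⅓ - ⅙*(-2)) - 3) = (2*X)/((⅓ + ⅓) - 3) = (2*X)/(⅔ - 3) = (2*X)/(-7/3) = (2*X)*(-3/7) = -6*X/7)
(z(8) + (-13 + 17)²)/(j - 1025) - 1*(-4067) = (-6/7*8 + (-13 + 17)²)/(1251 - 1025) - 1*(-4067) = (-48/7 + 4²)/226 + 4067 = (-48/7 + 16)*(1/226) + 4067 = (64/7)*(1/226) + 4067 = 32/791 + 4067 = 3217029/791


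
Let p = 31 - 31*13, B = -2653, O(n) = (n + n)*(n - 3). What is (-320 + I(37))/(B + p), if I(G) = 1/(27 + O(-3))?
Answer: 20159/190575 ≈ 0.10578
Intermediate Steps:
O(n) = 2*n*(-3 + n) (O(n) = (2*n)*(-3 + n) = 2*n*(-3 + n))
p = -372 (p = 31 - 403 = -372)
I(G) = 1/63 (I(G) = 1/(27 + 2*(-3)*(-3 - 3)) = 1/(27 + 2*(-3)*(-6)) = 1/(27 + 36) = 1/63)
(-320 + I(37))/(B + p) = (-320 + 1/63)/(-2653 - 372) = -20159/63/(-3025) = -20159/63*(-1/3025) = 20159/190575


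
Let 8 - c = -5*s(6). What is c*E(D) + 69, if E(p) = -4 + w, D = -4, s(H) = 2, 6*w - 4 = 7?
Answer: 30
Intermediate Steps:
w = 11/6 (w = ⅔ + (⅙)*7 = ⅔ + 7/6 = 11/6 ≈ 1.8333)
E(p) = -13/6 (E(p) = -4 + 11/6 = -13/6)
c = 18 (c = 8 - (-5)*2 = 8 - 1*(-10) = 8 + 10 = 18)
c*E(D) + 69 = 18*(-13/6) + 69 = -39 + 69 = 30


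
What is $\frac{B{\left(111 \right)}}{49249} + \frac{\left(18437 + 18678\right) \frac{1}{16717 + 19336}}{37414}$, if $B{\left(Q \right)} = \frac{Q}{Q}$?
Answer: $\frac{244366429}{5110102538966} \approx 4.782 \cdot 10^{-5}$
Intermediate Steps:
$B{\left(Q \right)} = 1$
$\frac{B{\left(111 \right)}}{49249} + \frac{\left(18437 + 18678\right) \frac{1}{16717 + 19336}}{37414} = 1 \cdot \frac{1}{49249} + \frac{\left(18437 + 18678\right) \frac{1}{16717 + 19336}}{37414} = 1 \cdot \frac{1}{49249} + \frac{37115}{36053} \cdot \frac{1}{37414} = \frac{1}{49249} + 37115 \cdot \frac{1}{36053} \cdot \frac{1}{37414} = \frac{1}{49249} + \frac{37115}{36053} \cdot \frac{1}{37414} = \frac{1}{49249} + \frac{2855}{103760534} = \frac{244366429}{5110102538966}$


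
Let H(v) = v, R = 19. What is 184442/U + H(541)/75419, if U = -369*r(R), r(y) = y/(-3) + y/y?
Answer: 6955747943/74212296 ≈ 93.728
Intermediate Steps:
r(y) = 1 - y/3 (r(y) = y*(-⅓) + 1 = -y/3 + 1 = 1 - y/3)
U = 1968 (U = -369*(1 - ⅓*19) = -369*(1 - 19/3) = -369*(-16/3) = 1968)
184442/U + H(541)/75419 = 184442/1968 + 541/75419 = 184442*(1/1968) + 541*(1/75419) = 92221/984 + 541/75419 = 6955747943/74212296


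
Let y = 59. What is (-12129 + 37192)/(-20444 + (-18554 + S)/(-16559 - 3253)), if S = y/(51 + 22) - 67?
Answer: -18124007694/14783153635 ≈ -1.2260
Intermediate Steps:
S = -4832/73 (S = 59/(51 + 22) - 67 = 59/73 - 67 = -4832/73 ≈ -66.192)
(-12129 + 37192)/(-20444 + (-18554 + S)/(-16559 - 3253)) = (-12129 + 37192)/(-20444 + (-18554 - 4832/73)/(-16559 - 3253)) = 25063/(-20444 - 1359274/73/(-19812)) = 25063/(-20444 - 1359274/73*(-1/19812)) = 25063/(-20444 + 679637/723138) = 25063/(-14783153635/723138) = 25063*(-723138/14783153635) = -18124007694/14783153635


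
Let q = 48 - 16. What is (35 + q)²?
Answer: 4489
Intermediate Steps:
q = 32
(35 + q)² = (35 + 32)² = 67² = 4489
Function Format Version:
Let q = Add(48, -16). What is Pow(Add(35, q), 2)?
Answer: 4489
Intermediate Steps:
q = 32
Pow(Add(35, q), 2) = Pow(Add(35, 32), 2) = Pow(67, 2) = 4489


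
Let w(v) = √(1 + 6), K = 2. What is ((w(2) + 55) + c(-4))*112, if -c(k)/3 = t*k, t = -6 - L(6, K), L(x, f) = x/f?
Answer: -5936 + 112*√7 ≈ -5639.7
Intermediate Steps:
w(v) = √7
t = -9 (t = -6 - 6/2 = -6 - 1*3 = -6 - 3 = -9)
c(k) = 27*k (c(k) = -(-27)*k = 27*k)
((w(2) + 55) + c(-4))*112 = ((√7 + 55) + 27*(-4))*112 = ((55 + √7) - 108)*112 = (-53 + √7)*112 = -5936 + 112*√7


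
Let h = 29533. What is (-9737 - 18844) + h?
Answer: 952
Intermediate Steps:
(-9737 - 18844) + h = (-9737 - 18844) + 29533 = -28581 + 29533 = 952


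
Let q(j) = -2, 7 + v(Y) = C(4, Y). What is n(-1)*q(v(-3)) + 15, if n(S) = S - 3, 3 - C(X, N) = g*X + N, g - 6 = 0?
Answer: 23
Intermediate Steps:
g = 6 (g = 6 + 0 = 6)
C(X, N) = 3 - N - 6*X (C(X, N) = 3 - (6*X + N) = 3 - (N + 6*X) = 3 + (-N - 6*X) = 3 - N - 6*X)
v(Y) = -28 - Y (v(Y) = -7 + (3 - Y - 6*4) = -7 + (3 - Y - 24) = -7 + (-21 - Y) = -28 - Y)
n(S) = -3 + S
n(-1)*q(v(-3)) + 15 = (-3 - 1)*(-2) + 15 = -4*(-2) + 15 = 8 + 15 = 23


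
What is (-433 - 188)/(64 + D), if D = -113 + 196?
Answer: -207/49 ≈ -4.2245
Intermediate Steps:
D = 83
(-433 - 188)/(64 + D) = (-433 - 188)/(64 + 83) = -621/147 = -621*1/147 = -207/49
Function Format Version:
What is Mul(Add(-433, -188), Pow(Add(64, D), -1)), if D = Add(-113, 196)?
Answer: Rational(-207, 49) ≈ -4.2245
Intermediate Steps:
D = 83
Mul(Add(-433, -188), Pow(Add(64, D), -1)) = Mul(Add(-433, -188), Pow(Add(64, 83), -1)) = Mul(-621, Pow(147, -1)) = Mul(-621, Rational(1, 147)) = Rational(-207, 49)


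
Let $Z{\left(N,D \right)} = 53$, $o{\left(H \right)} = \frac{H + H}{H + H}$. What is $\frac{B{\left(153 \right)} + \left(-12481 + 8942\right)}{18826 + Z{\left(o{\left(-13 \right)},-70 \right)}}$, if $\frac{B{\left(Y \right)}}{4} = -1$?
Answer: $- \frac{1181}{6293} \approx -0.18767$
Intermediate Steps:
$B{\left(Y \right)} = -4$ ($B{\left(Y \right)} = 4 \left(-1\right) = -4$)
$o{\left(H \right)} = 1$ ($o{\left(H \right)} = \frac{2 H}{2 H} = 2 H \frac{1}{2 H} = 1$)
$\frac{B{\left(153 \right)} + \left(-12481 + 8942\right)}{18826 + Z{\left(o{\left(-13 \right)},-70 \right)}} = \frac{-4 + \left(-12481 + 8942\right)}{18826 + 53} = \frac{-4 - 3539}{18879} = \left(-3543\right) \frac{1}{18879} = - \frac{1181}{6293}$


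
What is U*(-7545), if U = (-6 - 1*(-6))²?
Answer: 0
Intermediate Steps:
U = 0 (U = (-6 + 6)² = 0² = 0)
U*(-7545) = 0*(-7545) = 0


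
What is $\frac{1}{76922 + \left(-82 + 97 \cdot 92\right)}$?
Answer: $\frac{1}{85764} \approx 1.166 \cdot 10^{-5}$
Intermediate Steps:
$\frac{1}{76922 + \left(-82 + 97 \cdot 92\right)} = \frac{1}{76922 + \left(-82 + 8924\right)} = \frac{1}{76922 + 8842} = \frac{1}{85764}$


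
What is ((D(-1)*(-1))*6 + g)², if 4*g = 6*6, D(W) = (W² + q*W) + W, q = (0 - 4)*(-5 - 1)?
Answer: 23409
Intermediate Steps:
q = 24 (q = -4*(-6) = 24)
D(W) = W² + 25*W (D(W) = (W² + 24*W) + W = W² + 25*W)
g = 9 (g = (6*6)/4 = (¼)*36 = 9)
((D(-1)*(-1))*6 + g)² = ((-(25 - 1)*(-1))*6 + 9)² = ((-1*24*(-1))*6 + 9)² = (-24*(-1)*6 + 9)² = (24*6 + 9)² = (144 + 9)² = 153² = 23409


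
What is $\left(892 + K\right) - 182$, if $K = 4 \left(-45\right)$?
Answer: $530$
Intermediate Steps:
$K = -180$
$\left(892 + K\right) - 182 = \left(892 - 180\right) - 182 = 712 - 182 = 530$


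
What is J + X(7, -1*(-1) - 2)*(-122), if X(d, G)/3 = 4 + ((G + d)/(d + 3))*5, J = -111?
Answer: -2673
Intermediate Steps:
X(d, G) = 12 + 15*(G + d)/(3 + d) (X(d, G) = 3*(4 + ((G + d)/(d + 3))*5) = 3*(4 + ((G + d)/(3 + d))*5) = 3*(4 + 5*(G + d)/(3 + d)) = 12 + 15*(G + d)/(3 + d))
J + X(7, -1*(-1) - 2)*(-122) = -111 + (3*(12 + 5*(-1*(-1) - 2) + 9*7)/(3 + 7))*(-122) = -111 + (3*(12 + 5*(1 - 2) + 63)/10)*(-122) = -111 + (3*(1/10)*(12 + 5*(-1) + 63))*(-122) = -111 + (3*(1/10)*(12 - 5 + 63))*(-122) = -111 + (3*(1/10)*70)*(-122) = -111 + 21*(-122) = -111 - 2562 = -2673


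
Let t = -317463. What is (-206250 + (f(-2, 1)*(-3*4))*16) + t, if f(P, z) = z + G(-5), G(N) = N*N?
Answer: -528705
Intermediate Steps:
G(N) = N²
f(P, z) = 25 + z (f(P, z) = z + (-5)² = z + 25 = 25 + z)
(-206250 + (f(-2, 1)*(-3*4))*16) + t = (-206250 + ((25 + 1)*(-3*4))*16) - 317463 = (-206250 + (26*(-12))*16) - 317463 = (-206250 - 312*16) - 317463 = (-206250 - 4992) - 317463 = -211242 - 317463 = -528705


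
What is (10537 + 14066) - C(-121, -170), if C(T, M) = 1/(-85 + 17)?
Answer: 1673005/68 ≈ 24603.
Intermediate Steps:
C(T, M) = -1/68 (C(T, M) = 1/(-68) = -1/68)
(10537 + 14066) - C(-121, -170) = (10537 + 14066) - 1*(-1/68) = 24603 + 1/68 = 1673005/68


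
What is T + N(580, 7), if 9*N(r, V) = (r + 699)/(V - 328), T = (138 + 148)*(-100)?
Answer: -82626679/2889 ≈ -28600.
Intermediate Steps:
T = -28600 (T = 286*(-100) = -28600)
N(r, V) = (699 + r)/(9*(-328 + V)) (N(r, V) = ((r + 699)/(V - 328))/9 = ((699 + r)/(-328 + V))/9 = (699 + r)/(9*(-328 + V)))
T + N(580, 7) = -28600 + (699 + 580)/(9*(-328 + 7)) = -28600 + (⅑)*1279/(-321) = -28600 + (⅑)*(-1/321)*1279 = -28600 - 1279/2889 = -82626679/2889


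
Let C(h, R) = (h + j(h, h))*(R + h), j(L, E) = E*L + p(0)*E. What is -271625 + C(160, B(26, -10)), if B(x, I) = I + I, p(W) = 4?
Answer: 3424375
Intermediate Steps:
B(x, I) = 2*I
j(L, E) = 4*E + E*L (j(L, E) = E*L + 4*E = 4*E + E*L)
C(h, R) = (R + h)*(h + h*(4 + h)) (C(h, R) = (h + h*(4 + h))*(R + h) = (R + h)*(h + h*(4 + h)))
-271625 + C(160, B(26, -10)) = -271625 + 160*(2*(-10) + 160 + (2*(-10))*(4 + 160) + 160*(4 + 160)) = -271625 + 160*(-20 + 160 - 20*164 + 160*164) = -271625 + 160*(-20 + 160 - 3280 + 26240) = -271625 + 160*23100 = -271625 + 3696000 = 3424375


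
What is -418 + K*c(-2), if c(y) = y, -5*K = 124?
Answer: -1842/5 ≈ -368.40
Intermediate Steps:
K = -124/5 (K = -⅕*124 = -124/5 ≈ -24.800)
-418 + K*c(-2) = -418 - 124/5*(-2) = -418 + 248/5 = -1842/5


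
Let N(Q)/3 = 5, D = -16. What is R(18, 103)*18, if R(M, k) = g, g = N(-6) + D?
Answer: -18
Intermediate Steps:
N(Q) = 15 (N(Q) = 3*5 = 15)
g = -1 (g = 15 - 16 = -1)
R(M, k) = -1
R(18, 103)*18 = -1*18 = -18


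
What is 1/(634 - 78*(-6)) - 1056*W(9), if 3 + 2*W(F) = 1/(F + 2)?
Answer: 1692673/1102 ≈ 1536.0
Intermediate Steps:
W(F) = -3/2 + 1/(2*(2 + F)) (W(F) = -3/2 + 1/(2*(F + 2)) = -3/2 + 1/(2*(2 + F)))
1/(634 - 78*(-6)) - 1056*W(9) = 1/(634 - 78*(-6)) - 528*(-5 - 3*9)/(2 + 9) = 1/(634 + 468) - 528*(-5 - 27)/11 = 1/1102 - 528*(-32)/11 = 1/1102 - 1056*(-16/11) = 1/1102 + 1536 = 1692673/1102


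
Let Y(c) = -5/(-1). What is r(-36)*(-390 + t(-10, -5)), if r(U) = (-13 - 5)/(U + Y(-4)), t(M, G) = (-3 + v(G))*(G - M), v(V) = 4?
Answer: -6930/31 ≈ -223.55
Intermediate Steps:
Y(c) = 5 (Y(c) = -5*(-1) = 5)
t(M, G) = G - M (t(M, G) = (-3 + 4)*(G - M) = 1*(G - M) = G - M)
r(U) = -18/(5 + U) (r(U) = (-13 - 5)/(U + 5) = -18/(5 + U))
r(-36)*(-390 + t(-10, -5)) = (-18/(5 - 36))*(-390 + (-5 - 1*(-10))) = (-18/(-31))*(-390 + (-5 + 10)) = (-18*(-1/31))*(-390 + 5) = (18/31)*(-385) = -6930/31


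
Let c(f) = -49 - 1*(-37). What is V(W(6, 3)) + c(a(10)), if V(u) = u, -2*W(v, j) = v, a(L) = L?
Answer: -15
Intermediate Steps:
c(f) = -12 (c(f) = -49 + 37 = -12)
W(v, j) = -v/2
V(W(6, 3)) + c(a(10)) = -1/2*6 - 12 = -3 - 12 = -15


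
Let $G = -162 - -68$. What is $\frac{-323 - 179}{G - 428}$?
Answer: $\frac{251}{261} \approx 0.96169$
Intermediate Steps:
$G = -94$ ($G = -162 + 68 = -94$)
$\frac{-323 - 179}{G - 428} = \frac{-323 - 179}{-94 - 428} = - \frac{502}{-522} = \left(-502\right) \left(- \frac{1}{522}\right) = \frac{251}{261}$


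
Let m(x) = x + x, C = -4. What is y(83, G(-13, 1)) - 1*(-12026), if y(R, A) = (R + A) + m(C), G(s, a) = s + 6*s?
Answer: 12010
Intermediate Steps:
G(s, a) = 7*s
m(x) = 2*x
y(R, A) = -8 + A + R (y(R, A) = (R + A) + 2*(-4) = (A + R) - 8 = -8 + A + R)
y(83, G(-13, 1)) - 1*(-12026) = (-8 + 7*(-13) + 83) - 1*(-12026) = (-8 - 91 + 83) + 12026 = -16 + 12026 = 12010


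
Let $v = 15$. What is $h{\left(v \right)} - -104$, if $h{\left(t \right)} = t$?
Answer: $119$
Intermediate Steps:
$h{\left(v \right)} - -104 = 15 - -104 = 15 + 104 = 119$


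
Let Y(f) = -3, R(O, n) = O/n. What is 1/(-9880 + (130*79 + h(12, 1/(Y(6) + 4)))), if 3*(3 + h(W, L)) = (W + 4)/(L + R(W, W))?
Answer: 3/1169 ≈ 0.0025663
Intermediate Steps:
h(W, L) = -3 + (4 + W)/(3*(1 + L)) (h(W, L) = -3 + ((W + 4)/(L + W/W))/3 = -3 + ((4 + W)/(L + 1))/3 = -3 + ((4 + W)/(1 + L))/3 = -3 + (4 + W)/(3*(1 + L)))
1/(-9880 + (130*79 + h(12, 1/(Y(6) + 4)))) = 1/(-9880 + (130*79 + (-5 + 12 - 9/(-3 + 4))/(3*(1 + 1/(-3 + 4))))) = 1/(-9880 + (10270 + (-5 + 12 - 9/1)/(3*(1 + 1/1)))) = 1/(-9880 + (10270 + (-5 + 12 - 9*1)/(3*(1 + 1)))) = 1/(-9880 + (10270 + (⅓)*(-5 + 12 - 9)/2)) = 1/(-9880 + (10270 + (⅓)*(½)*(-2))) = 1/(-9880 + (10270 - ⅓)) = 1/(-9880 + 30809/3) = 1/(1169/3) = 3/1169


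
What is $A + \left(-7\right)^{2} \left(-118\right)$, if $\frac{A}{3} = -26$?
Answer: $-5860$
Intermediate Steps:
$A = -78$ ($A = 3 \left(-26\right) = -78$)
$A + \left(-7\right)^{2} \left(-118\right) = -78 + \left(-7\right)^{2} \left(-118\right) = -78 + 49 \left(-118\right) = -78 - 5782 = -5860$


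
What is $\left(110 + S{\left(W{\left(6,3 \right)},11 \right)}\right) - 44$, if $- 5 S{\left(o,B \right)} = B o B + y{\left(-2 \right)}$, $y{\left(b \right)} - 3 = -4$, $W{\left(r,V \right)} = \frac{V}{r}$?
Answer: $\frac{541}{10} \approx 54.1$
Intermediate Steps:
$y{\left(b \right)} = -1$ ($y{\left(b \right)} = 3 - 4 = -1$)
$S{\left(o,B \right)} = \frac{1}{5} - \frac{o B^{2}}{5}$ ($S{\left(o,B \right)} = - \frac{B o B - 1}{5} = - \frac{o B^{2} - 1}{5} = - \frac{-1 + o B^{2}}{5} = \frac{1}{5} - \frac{o B^{2}}{5}$)
$\left(110 + S{\left(W{\left(6,3 \right)},11 \right)}\right) - 44 = \left(110 + \left(\frac{1}{5} - \frac{\frac{3}{6} \cdot 11^{2}}{5}\right)\right) - 44 = \left(110 + \left(\frac{1}{5} - \frac{1}{5} \cdot 3 \cdot \frac{1}{6} \cdot 121\right)\right) - 44 = \left(110 + \left(\frac{1}{5} - \frac{1}{10} \cdot 121\right)\right) - 44 = \left(110 + \left(\frac{1}{5} - \frac{121}{10}\right)\right) - 44 = \left(110 - \frac{119}{10}\right) - 44 = \frac{981}{10} - 44 = \frac{541}{10}$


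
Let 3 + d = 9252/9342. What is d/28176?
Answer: -1043/14623344 ≈ -7.1324e-5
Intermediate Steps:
d = -1043/519 (d = -3 + 9252/9342 = -3 + 9252*(1/9342) = -3 + 514/519 = -1043/519 ≈ -2.0096)
d/28176 = -1043/519/28176 = -1043/519*1/28176 = -1043/14623344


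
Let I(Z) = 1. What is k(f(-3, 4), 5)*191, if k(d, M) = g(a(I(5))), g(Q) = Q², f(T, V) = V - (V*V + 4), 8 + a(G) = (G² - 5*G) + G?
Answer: 23111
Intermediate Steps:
a(G) = -8 + G² - 4*G (a(G) = -8 + ((G² - 5*G) + G) = -8 + (G² - 4*G) = -8 + G² - 4*G)
f(T, V) = -4 + V - V² (f(T, V) = V - (V² + 4) = V - (4 + V²) = V + (-4 - V²) = -4 + V - V²)
k(d, M) = 121 (k(d, M) = (-8 + 1² - 4*1)² = (-8 + 1 - 4)² = (-11)² = 121)
k(f(-3, 4), 5)*191 = 121*191 = 23111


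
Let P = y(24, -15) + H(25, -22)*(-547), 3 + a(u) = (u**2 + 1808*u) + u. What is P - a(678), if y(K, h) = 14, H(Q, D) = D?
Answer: -1674135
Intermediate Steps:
a(u) = -3 + u**2 + 1809*u (a(u) = -3 + ((u**2 + 1808*u) + u) = -3 + (u**2 + 1809*u) = -3 + u**2 + 1809*u)
P = 12048 (P = 14 - 22*(-547) = 14 + 12034 = 12048)
P - a(678) = 12048 - (-3 + 678**2 + 1809*678) = 12048 - (-3 + 459684 + 1226502) = 12048 - 1*1686183 = 12048 - 1686183 = -1674135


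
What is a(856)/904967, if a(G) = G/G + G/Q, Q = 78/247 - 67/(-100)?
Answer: 1628273/1695003191 ≈ 0.00096063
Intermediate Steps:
Q = 1873/1900 (Q = 78*(1/247) - 67*(-1/100) = 6/19 + 67/100 = 1873/1900 ≈ 0.98579)
a(G) = 1 + 1900*G/1873 (a(G) = G/G + G/(1873/1900) = 1 + G*(1900/1873) = 1 + 1900*G/1873)
a(856)/904967 = (1 + (1900/1873)*856)/904967 = (1 + 1626400/1873)*(1/904967) = (1628273/1873)*(1/904967) = 1628273/1695003191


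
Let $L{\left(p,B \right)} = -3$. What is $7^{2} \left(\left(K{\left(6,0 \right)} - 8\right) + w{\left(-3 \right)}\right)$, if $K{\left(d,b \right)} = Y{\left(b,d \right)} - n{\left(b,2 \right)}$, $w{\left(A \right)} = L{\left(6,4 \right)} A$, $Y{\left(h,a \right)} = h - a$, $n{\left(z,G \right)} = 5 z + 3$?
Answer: $-392$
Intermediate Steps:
$n{\left(z,G \right)} = 3 + 5 z$
$w{\left(A \right)} = - 3 A$
$K{\left(d,b \right)} = -3 - d - 4 b$ ($K{\left(d,b \right)} = \left(b - d\right) - \left(3 + 5 b\right) = -3 - d - 4 b$)
$7^{2} \left(\left(K{\left(6,0 \right)} - 8\right) + w{\left(-3 \right)}\right) = 7^{2} \left(\left(\left(-3 - 6 - 0\right) - 8\right) - -9\right) = 49 \left(\left(\left(-3 - 6 + 0\right) - 8\right) + 9\right) = 49 \left(\left(-9 - 8\right) + 9\right) = 49 \left(-17 + 9\right) = 49 \left(-8\right) = -392$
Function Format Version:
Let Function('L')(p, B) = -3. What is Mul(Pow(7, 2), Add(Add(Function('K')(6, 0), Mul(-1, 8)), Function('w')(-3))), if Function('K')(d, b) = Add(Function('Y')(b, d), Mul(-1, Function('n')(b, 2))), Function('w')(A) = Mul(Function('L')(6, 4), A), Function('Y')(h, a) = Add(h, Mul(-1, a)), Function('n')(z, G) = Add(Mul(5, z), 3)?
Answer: -392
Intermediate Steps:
Function('n')(z, G) = Add(3, Mul(5, z))
Function('w')(A) = Mul(-3, A)
Function('K')(d, b) = Add(-3, Mul(-1, d), Mul(-4, b)) (Function('K')(d, b) = Add(Add(b, Mul(-1, d)), Mul(-1, Add(3, Mul(5, b)))) = Add(Add(b, Mul(-1, d)), Add(-3, Mul(-5, b))) = Add(-3, Mul(-1, d), Mul(-4, b)))
Mul(Pow(7, 2), Add(Add(Function('K')(6, 0), Mul(-1, 8)), Function('w')(-3))) = Mul(Pow(7, 2), Add(Add(Add(-3, Mul(-1, 6), Mul(-4, 0)), Mul(-1, 8)), Mul(-3, -3))) = Mul(49, Add(Add(Add(-3, -6, 0), -8), 9)) = Mul(49, Add(Add(-9, -8), 9)) = Mul(49, Add(-17, 9)) = Mul(49, -8) = -392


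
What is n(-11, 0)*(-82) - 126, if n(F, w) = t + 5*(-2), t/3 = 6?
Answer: -782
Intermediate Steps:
t = 18 (t = 3*6 = 18)
n(F, w) = 8 (n(F, w) = 18 + 5*(-2) = 18 - 10 = 8)
n(-11, 0)*(-82) - 126 = 8*(-82) - 126 = -656 - 126 = -782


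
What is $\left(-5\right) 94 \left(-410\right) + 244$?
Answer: $192944$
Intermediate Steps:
$\left(-5\right) 94 \left(-410\right) + 244 = \left(-470\right) \left(-410\right) + 244 = 192700 + 244 = 192944$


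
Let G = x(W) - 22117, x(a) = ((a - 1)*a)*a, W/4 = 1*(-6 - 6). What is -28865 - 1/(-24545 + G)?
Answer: -4605641669/159558 ≈ -28865.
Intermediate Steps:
W = -48 (W = 4*(1*(-6 - 6)) = 4*(1*(-12)) = 4*(-12) = -48)
x(a) = a²*(-1 + a) (x(a) = ((-1 + a)*a)*a = (a*(-1 + a))*a = a²*(-1 + a))
G = -135013 (G = (-48)²*(-1 - 48) - 22117 = 2304*(-49) - 22117 = -112896 - 22117 = -135013)
-28865 - 1/(-24545 + G) = -28865 - 1/(-24545 - 135013) = -28865 - 1/(-159558) = -28865 - 1*(-1/159558) = -28865 + 1/159558 = -4605641669/159558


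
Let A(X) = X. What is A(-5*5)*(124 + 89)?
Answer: -5325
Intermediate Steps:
A(-5*5)*(124 + 89) = (-5*5)*(124 + 89) = -25*213 = -5325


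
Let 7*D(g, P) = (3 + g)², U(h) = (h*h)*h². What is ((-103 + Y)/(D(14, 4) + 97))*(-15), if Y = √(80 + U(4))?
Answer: 10815/968 - 105*√21/242 ≈ 9.1842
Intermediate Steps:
U(h) = h⁴ (U(h) = h²*h² = h⁴)
D(g, P) = (3 + g)²/7
Y = 4*√21 (Y = √(80 + 4⁴) = √(80 + 256) = √336 = 4*√21 ≈ 18.330)
((-103 + Y)/(D(14, 4) + 97))*(-15) = ((-103 + 4*√21)/((3 + 14)²/7 + 97))*(-15) = ((-103 + 4*√21)/((⅐)*17² + 97))*(-15) = ((-103 + 4*√21)/((⅐)*289 + 97))*(-15) = ((-103 + 4*√21)/(289/7 + 97))*(-15) = ((-103 + 4*√21)/(968/7))*(-15) = ((-103 + 4*√21)*(7/968))*(-15) = (-721/968 + 7*√21/242)*(-15) = 10815/968 - 105*√21/242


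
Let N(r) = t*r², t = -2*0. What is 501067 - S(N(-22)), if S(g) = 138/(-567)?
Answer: 94701709/189 ≈ 5.0107e+5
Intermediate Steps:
t = 0
N(r) = 0 (N(r) = 0*r² = 0)
S(g) = -46/189 (S(g) = 138*(-1/567) = -46/189)
501067 - S(N(-22)) = 501067 - 1*(-46/189) = 501067 + 46/189 = 94701709/189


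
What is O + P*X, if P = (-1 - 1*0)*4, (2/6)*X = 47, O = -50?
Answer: -614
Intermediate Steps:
X = 141 (X = 3*47 = 141)
P = -4 (P = (-1 + 0)*4 = -1*4 = -4)
O + P*X = -50 - 4*141 = -50 - 564 = -614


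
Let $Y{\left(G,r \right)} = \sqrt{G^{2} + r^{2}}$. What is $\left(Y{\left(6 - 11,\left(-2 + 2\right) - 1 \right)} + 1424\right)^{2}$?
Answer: $\left(1424 + \sqrt{26}\right)^{2} \approx 2.0423 \cdot 10^{6}$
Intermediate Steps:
$\left(Y{\left(6 - 11,\left(-2 + 2\right) - 1 \right)} + 1424\right)^{2} = \left(\sqrt{\left(6 - 11\right)^{2} + \left(\left(-2 + 2\right) - 1\right)^{2}} + 1424\right)^{2} = \left(\sqrt{\left(6 - 11\right)^{2} + \left(0 - 1\right)^{2}} + 1424\right)^{2} = \left(\sqrt{\left(-5\right)^{2} + \left(-1\right)^{2}} + 1424\right)^{2} = \left(\sqrt{25 + 1} + 1424\right)^{2} = \left(\sqrt{26} + 1424\right)^{2} = \left(1424 + \sqrt{26}\right)^{2}$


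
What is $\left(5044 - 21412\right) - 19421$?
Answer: $-35789$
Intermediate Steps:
$\left(5044 - 21412\right) - 19421 = -16368 - 19421 = -35789$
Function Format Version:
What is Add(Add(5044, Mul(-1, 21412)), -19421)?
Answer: -35789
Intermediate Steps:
Add(Add(5044, Mul(-1, 21412)), -19421) = Add(Add(5044, -21412), -19421) = Add(-16368, -19421) = -35789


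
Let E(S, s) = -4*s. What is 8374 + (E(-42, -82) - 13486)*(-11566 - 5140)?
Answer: 219825922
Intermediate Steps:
8374 + (E(-42, -82) - 13486)*(-11566 - 5140) = 8374 + (-4*(-82) - 13486)*(-11566 - 5140) = 8374 + (328 - 13486)*(-16706) = 8374 - 13158*(-16706) = 8374 + 219817548 = 219825922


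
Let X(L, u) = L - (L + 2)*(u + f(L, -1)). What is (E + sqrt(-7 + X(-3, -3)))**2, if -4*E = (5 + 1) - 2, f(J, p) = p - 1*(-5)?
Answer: (1 - 3*I)**2 ≈ -8.0 - 6.0*I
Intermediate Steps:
f(J, p) = 5 + p (f(J, p) = p + 5 = 5 + p)
E = -1 (E = -((5 + 1) - 2)/4 = -(6 - 2)/4 = -1/4*4 = -1)
X(L, u) = L - (2 + L)*(4 + u) (X(L, u) = L - (L + 2)*(u + (5 - 1)) = L - (2 + L)*(u + 4) = L - (2 + L)*(4 + u))
(E + sqrt(-7 + X(-3, -3)))**2 = (-1 + sqrt(-7 + (-8 - 3*(-3) - 2*(-3) - 1*(-3)*(-3))))**2 = (-1 + sqrt(-7 + (-8 + 9 + 6 - 9)))**2 = (-1 + sqrt(-7 - 2))**2 = (-1 + sqrt(-9))**2 = (-1 + 3*I)**2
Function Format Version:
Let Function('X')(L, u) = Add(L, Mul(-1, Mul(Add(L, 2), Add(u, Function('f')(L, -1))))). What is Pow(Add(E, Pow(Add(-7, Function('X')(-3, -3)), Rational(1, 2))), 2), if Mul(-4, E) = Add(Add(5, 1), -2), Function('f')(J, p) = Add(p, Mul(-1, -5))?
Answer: Pow(Add(1, Mul(-3, I)), 2) ≈ Add(-8.0000, Mul(-6.0000, I))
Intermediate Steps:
Function('f')(J, p) = Add(5, p) (Function('f')(J, p) = Add(p, 5) = Add(5, p))
E = -1 (E = Mul(Rational(-1, 4), Add(Add(5, 1), -2)) = Mul(Rational(-1, 4), Add(6, -2)) = Mul(Rational(-1, 4), 4) = -1)
Function('X')(L, u) = Add(L, Mul(-1, Add(2, L), Add(4, u))) (Function('X')(L, u) = Add(L, Mul(-1, Mul(Add(L, 2), Add(u, Add(5, -1))))) = Add(L, Mul(-1, Mul(Add(2, L), Add(u, 4)))) = Add(L, Mul(-1, Mul(Add(2, L), Add(4, u)))) = Add(L, Mul(-1, Add(2, L), Add(4, u))))
Pow(Add(E, Pow(Add(-7, Function('X')(-3, -3)), Rational(1, 2))), 2) = Pow(Add(-1, Pow(Add(-7, Add(-8, Mul(-3, -3), Mul(-2, -3), Mul(-1, -3, -3))), Rational(1, 2))), 2) = Pow(Add(-1, Pow(Add(-7, Add(-8, 9, 6, -9)), Rational(1, 2))), 2) = Pow(Add(-1, Pow(Add(-7, -2), Rational(1, 2))), 2) = Pow(Add(-1, Pow(-9, Rational(1, 2))), 2) = Pow(Add(-1, Mul(3, I)), 2)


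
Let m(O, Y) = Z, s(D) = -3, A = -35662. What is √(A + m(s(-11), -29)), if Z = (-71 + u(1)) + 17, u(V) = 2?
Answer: I*√35714 ≈ 188.98*I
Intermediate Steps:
Z = -52 (Z = (-71 + 2) + 17 = -69 + 17 = -52)
m(O, Y) = -52
√(A + m(s(-11), -29)) = √(-35662 - 52) = √(-35714) = I*√35714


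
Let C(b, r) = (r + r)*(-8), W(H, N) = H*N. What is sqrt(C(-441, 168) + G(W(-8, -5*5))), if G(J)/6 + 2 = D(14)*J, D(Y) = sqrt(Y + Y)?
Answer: 10*sqrt(-27 + 24*sqrt(7)) ≈ 60.414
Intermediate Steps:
D(Y) = sqrt(2)*sqrt(Y) (D(Y) = sqrt(2*Y) = sqrt(2)*sqrt(Y))
G(J) = -12 + 12*J*sqrt(7) (G(J) = -12 + 6*((sqrt(2)*sqrt(14))*J) = -12 + 6*((2*sqrt(7))*J) = -12 + 6*(2*J*sqrt(7)) = -12 + 12*J*sqrt(7))
C(b, r) = -16*r (C(b, r) = (2*r)*(-8) = -16*r)
sqrt(C(-441, 168) + G(W(-8, -5*5))) = sqrt(-16*168 + (-12 + 12*(-(-40)*5)*sqrt(7))) = sqrt(-2688 + (-12 + 12*(-8*(-25))*sqrt(7))) = sqrt(-2688 + (-12 + 12*200*sqrt(7))) = sqrt(-2688 + (-12 + 2400*sqrt(7))) = sqrt(-2700 + 2400*sqrt(7))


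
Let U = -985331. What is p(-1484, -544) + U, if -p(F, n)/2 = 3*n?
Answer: -982067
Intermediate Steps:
p(F, n) = -6*n
p(-1484, -544) + U = -6*(-544) - 985331 = 3264 - 985331 = -982067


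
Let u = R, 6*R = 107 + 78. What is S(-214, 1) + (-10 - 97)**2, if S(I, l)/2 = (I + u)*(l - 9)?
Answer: 43139/3 ≈ 14380.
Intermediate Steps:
R = 185/6 (R = (107 + 78)/6 = (1/6)*185 = 185/6 ≈ 30.833)
u = 185/6 ≈ 30.833
S(I, l) = 2*(-9 + l)*(185/6 + I) (S(I, l) = 2*((I + 185/6)*(l - 9)) = 2*((185/6 + I)*(-9 + l)) = 2*((-9 + l)*(185/6 + I)) = 2*(-9 + l)*(185/6 + I))
S(-214, 1) + (-10 - 97)**2 = (-555 - 18*(-214) + (185/3)*1 + 2*(-214)*1) + (-10 - 97)**2 = (-555 + 3852 + 185/3 - 428) + (-107)**2 = 8792/3 + 11449 = 43139/3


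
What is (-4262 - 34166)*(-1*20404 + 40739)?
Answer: -781433380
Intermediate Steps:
(-4262 - 34166)*(-1*20404 + 40739) = -38428*(-20404 + 40739) = -38428*20335 = -781433380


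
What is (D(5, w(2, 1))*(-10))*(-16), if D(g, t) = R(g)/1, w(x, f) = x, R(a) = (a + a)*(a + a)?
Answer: 16000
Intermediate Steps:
R(a) = 4*a² (R(a) = (2*a)*(2*a) = 4*a²)
D(g, t) = 4*g² (D(g, t) = (4*g²)/1 = (4*g²)*1 = 4*g²)
(D(5, w(2, 1))*(-10))*(-16) = ((4*5²)*(-10))*(-16) = ((4*25)*(-10))*(-16) = (100*(-10))*(-16) = -1000*(-16) = 16000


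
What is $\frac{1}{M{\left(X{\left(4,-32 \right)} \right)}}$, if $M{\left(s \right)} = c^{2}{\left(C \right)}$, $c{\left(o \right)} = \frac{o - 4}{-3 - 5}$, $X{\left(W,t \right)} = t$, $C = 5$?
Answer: $64$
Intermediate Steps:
$c{\left(o \right)} = \frac{1}{2} - \frac{o}{8}$ ($c{\left(o \right)} = \frac{-4 + o}{-8} = \left(-4 + o\right) \left(- \frac{1}{8}\right) = \frac{1}{2} - \frac{o}{8}$)
$M{\left(s \right)} = \frac{1}{64}$ ($M{\left(s \right)} = \left(\frac{1}{2} - \frac{5}{8}\right)^{2} = \left(- \frac{1}{8}\right)^{2} = \frac{1}{64}$)
$\frac{1}{M{\left(X{\left(4,-32 \right)} \right)}} = \frac{1}{\frac{1}{64}} = 64$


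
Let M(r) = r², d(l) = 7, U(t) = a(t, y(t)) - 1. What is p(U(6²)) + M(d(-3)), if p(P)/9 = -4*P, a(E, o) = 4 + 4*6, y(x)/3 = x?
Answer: -923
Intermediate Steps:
y(x) = 3*x
a(E, o) = 28 (a(E, o) = 4 + 24 = 28)
U(t) = 27 (U(t) = 28 - 1 = 27)
p(P) = -36*P (p(P) = 9*(-4*P) = -36*P)
p(U(6²)) + M(d(-3)) = -36*27 + 7² = -972 + 49 = -923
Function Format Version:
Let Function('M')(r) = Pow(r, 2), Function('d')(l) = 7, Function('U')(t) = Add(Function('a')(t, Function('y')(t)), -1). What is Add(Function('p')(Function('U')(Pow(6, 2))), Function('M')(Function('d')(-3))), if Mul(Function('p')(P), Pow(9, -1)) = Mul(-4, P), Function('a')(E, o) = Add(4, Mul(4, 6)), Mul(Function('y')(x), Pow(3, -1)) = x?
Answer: -923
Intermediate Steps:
Function('y')(x) = Mul(3, x)
Function('a')(E, o) = 28 (Function('a')(E, o) = Add(4, 24) = 28)
Function('U')(t) = 27 (Function('U')(t) = Add(28, -1) = 27)
Function('p')(P) = Mul(-36, P) (Function('p')(P) = Mul(9, Mul(-4, P)) = Mul(-36, P))
Add(Function('p')(Function('U')(Pow(6, 2))), Function('M')(Function('d')(-3))) = Add(Mul(-36, 27), Pow(7, 2)) = Add(-972, 49) = -923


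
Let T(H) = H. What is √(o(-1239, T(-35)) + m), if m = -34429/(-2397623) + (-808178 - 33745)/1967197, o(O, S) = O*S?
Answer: √964700952539183784994865082569/4716596772731 ≈ 208.24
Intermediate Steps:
m = -1950885323516/4716596772731 (m = -34429*(-1/2397623) - 841923*1/1967197 = 34429/2397623 - 841923/1967197 = -1950885323516/4716596772731 ≈ -0.41362)
√(o(-1239, T(-35)) + m) = √(-1239*(-35) - 1950885323516/4716596772731) = √(43365 - 1950885323516/4716596772731) = √(204533268164156299/4716596772731) = √964700952539183784994865082569/4716596772731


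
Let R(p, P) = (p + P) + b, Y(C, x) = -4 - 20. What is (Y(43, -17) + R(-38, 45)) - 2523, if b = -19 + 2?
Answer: -2557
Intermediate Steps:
b = -17
Y(C, x) = -24
R(p, P) = -17 + P + p (R(p, P) = (p + P) - 17 = (P + p) - 17 = -17 + P + p)
(Y(43, -17) + R(-38, 45)) - 2523 = (-24 + (-17 + 45 - 38)) - 2523 = (-24 - 10) - 2523 = -34 - 2523 = -2557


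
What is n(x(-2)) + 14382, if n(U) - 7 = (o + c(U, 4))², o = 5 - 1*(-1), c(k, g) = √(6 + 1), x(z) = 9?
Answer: 14432 + 12*√7 ≈ 14464.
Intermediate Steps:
c(k, g) = √7
o = 6 (o = 5 + 1 = 6)
n(U) = 7 + (6 + √7)²
n(x(-2)) + 14382 = (50 + 12*√7) + 14382 = 14432 + 12*√7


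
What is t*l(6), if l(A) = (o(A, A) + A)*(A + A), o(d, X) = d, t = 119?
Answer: 17136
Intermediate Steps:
l(A) = 4*A**2 (l(A) = (A + A)*(A + A) = (2*A)*(2*A) = 4*A**2)
t*l(6) = 119*(4*6**2) = 119*(4*36) = 119*144 = 17136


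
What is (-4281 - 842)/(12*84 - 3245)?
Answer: 5123/2237 ≈ 2.2901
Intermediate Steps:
(-4281 - 842)/(12*84 - 3245) = -5123/(1008 - 3245) = -5123/(-2237) = -5123*(-1/2237) = 5123/2237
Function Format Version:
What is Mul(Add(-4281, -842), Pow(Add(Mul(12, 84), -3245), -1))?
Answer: Rational(5123, 2237) ≈ 2.2901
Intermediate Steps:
Mul(Add(-4281, -842), Pow(Add(Mul(12, 84), -3245), -1)) = Mul(-5123, Pow(Add(1008, -3245), -1)) = Mul(-5123, Pow(-2237, -1)) = Mul(-5123, Rational(-1, 2237)) = Rational(5123, 2237)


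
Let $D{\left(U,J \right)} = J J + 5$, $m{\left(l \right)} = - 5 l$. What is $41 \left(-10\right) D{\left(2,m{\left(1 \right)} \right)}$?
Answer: $-12300$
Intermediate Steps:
$D{\left(U,J \right)} = 5 + J^{2}$ ($D{\left(U,J \right)} = J^{2} + 5 = 5 + J^{2}$)
$41 \left(-10\right) D{\left(2,m{\left(1 \right)} \right)} = 41 \left(-10\right) \left(5 + \left(\left(-5\right) 1\right)^{2}\right) = - 410 \left(5 + \left(-5\right)^{2}\right) = - 410 \left(5 + 25\right) = \left(-410\right) 30 = -12300$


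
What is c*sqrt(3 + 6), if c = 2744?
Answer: 8232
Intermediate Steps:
c*sqrt(3 + 6) = 2744*sqrt(3 + 6) = 2744*sqrt(9) = 2744*3 = 8232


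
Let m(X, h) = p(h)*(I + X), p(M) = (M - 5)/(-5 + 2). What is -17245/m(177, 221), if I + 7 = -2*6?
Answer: 17245/11376 ≈ 1.5159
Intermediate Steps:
p(M) = 5/3 - M/3 (p(M) = (-5 + M)/(-3) = (-5 + M)*(-⅓) = 5/3 - M/3)
I = -19 (I = -7 - 2*6 = -7 - 12 = -19)
m(X, h) = (-19 + X)*(5/3 - h/3) (m(X, h) = (5/3 - h/3)*(-19 + X) = (-19 + X)*(5/3 - h/3))
-17245/m(177, 221) = -17245*(-3/((-19 + 177)*(-5 + 221))) = -17245/((-⅓*158*216)) = -17245/(-11376) = -17245*(-1/11376) = 17245/11376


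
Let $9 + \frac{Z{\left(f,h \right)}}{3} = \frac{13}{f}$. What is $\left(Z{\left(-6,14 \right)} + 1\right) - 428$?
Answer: $- \frac{921}{2} \approx -460.5$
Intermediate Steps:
$Z{\left(f,h \right)} = -27 + \frac{39}{f}$ ($Z{\left(f,h \right)} = -27 + 3 \frac{13}{f} = -27 + \frac{39}{f}$)
$\left(Z{\left(-6,14 \right)} + 1\right) - 428 = \left(\left(-27 + \frac{39}{-6}\right) + 1\right) - 428 = \left(\left(-27 + 39 \left(- \frac{1}{6}\right)\right) + 1\right) - 428 = \left(\left(-27 - \frac{13}{2}\right) + 1\right) - 428 = \left(- \frac{67}{2} + 1\right) - 428 = - \frac{65}{2} - 428 = - \frac{921}{2}$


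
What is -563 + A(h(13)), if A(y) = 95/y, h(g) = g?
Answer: -7224/13 ≈ -555.69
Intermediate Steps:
-563 + A(h(13)) = -563 + 95/13 = -7224/13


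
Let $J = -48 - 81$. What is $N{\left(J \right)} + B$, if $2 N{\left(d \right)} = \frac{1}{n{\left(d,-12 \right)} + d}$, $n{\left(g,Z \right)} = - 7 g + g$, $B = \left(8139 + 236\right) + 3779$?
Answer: $\frac{15678661}{1290} \approx 12154.0$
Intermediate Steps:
$B = 12154$ ($B = 8375 + 3779 = 12154$)
$n{\left(g,Z \right)} = - 6 g$
$J = -129$ ($J = -48 - 81 = -129$)
$N{\left(d \right)} = - \frac{1}{10 d}$ ($N{\left(d \right)} = \frac{1}{2 \left(- 6 d + d\right)} = \frac{1}{2 \left(- 5 d\right)} = \frac{\left(- \frac{1}{5}\right) \frac{1}{d}}{2} = - \frac{1}{10 d}$)
$N{\left(J \right)} + B = - \frac{1}{10 \left(-129\right)} + 12154 = \left(- \frac{1}{10}\right) \left(- \frac{1}{129}\right) + 12154 = \frac{1}{1290} + 12154 = \frac{15678661}{1290}$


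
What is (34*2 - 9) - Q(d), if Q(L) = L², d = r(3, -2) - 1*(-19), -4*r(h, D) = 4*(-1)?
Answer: -341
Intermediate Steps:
r(h, D) = 1 (r(h, D) = -(-1) = -¼*(-4) = 1)
d = 20 (d = 1 - 1*(-19) = 1 + 19 = 20)
(34*2 - 9) - Q(d) = (34*2 - 9) - 1*20² = (68 - 9) - 1*400 = 59 - 400 = -341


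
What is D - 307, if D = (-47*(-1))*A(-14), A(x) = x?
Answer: -965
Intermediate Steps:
D = -658 (D = -47*(-1)*(-14) = 47*(-14) = -658)
D - 307 = -658 - 307 = -965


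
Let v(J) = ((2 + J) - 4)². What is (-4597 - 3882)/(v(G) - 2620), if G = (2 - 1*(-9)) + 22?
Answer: 8479/1659 ≈ 5.1109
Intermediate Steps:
G = 33 (G = (2 + 9) + 22 = 11 + 22 = 33)
v(J) = (-2 + J)²
(-4597 - 3882)/(v(G) - 2620) = (-4597 - 3882)/((-2 + 33)² - 2620) = -8479/(31² - 2620) = -8479/(961 - 2620) = -8479/(-1659) = -8479*(-1/1659) = 8479/1659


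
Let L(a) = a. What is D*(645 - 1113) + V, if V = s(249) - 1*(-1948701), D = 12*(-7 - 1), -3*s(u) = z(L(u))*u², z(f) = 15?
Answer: 1683624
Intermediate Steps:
s(u) = -5*u²
D = -96 (D = 12*(-8) = -96)
V = 1638696 (V = -5*249² - 1*(-1948701) = -5*62001 + 1948701 = -310005 + 1948701 = 1638696)
D*(645 - 1113) + V = -96*(645 - 1113) + 1638696 = -96*(-468) + 1638696 = 44928 + 1638696 = 1683624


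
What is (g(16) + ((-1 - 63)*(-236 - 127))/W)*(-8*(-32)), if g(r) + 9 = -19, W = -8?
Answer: -750592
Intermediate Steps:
g(r) = -28 (g(r) = -9 - 19 = -28)
(g(16) + ((-1 - 63)*(-236 - 127))/W)*(-8*(-32)) = (-28 + ((-1 - 63)*(-236 - 127))/(-8))*(-8*(-32)) = (-28 - 64*(-363)*(-⅛))*256 = (-28 + 23232*(-⅛))*256 = (-28 - 2904)*256 = -2932*256 = -750592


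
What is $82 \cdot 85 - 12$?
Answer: $6958$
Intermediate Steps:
$82 \cdot 85 - 12 = 6970 - 12 = 6958$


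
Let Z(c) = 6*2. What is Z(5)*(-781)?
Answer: -9372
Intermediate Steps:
Z(c) = 12
Z(5)*(-781) = 12*(-781) = -9372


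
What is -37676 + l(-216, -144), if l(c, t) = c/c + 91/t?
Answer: -5425291/144 ≈ -37676.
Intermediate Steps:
l(c, t) = 1 + 91/t
-37676 + l(-216, -144) = -37676 + (91 - 144)/(-144) = -37676 - 1/144*(-53) = -37676 + 53/144 = -5425291/144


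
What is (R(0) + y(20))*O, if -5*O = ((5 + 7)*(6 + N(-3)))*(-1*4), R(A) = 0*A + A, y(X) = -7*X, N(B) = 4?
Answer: -13440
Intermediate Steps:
R(A) = A (R(A) = 0 + A = A)
O = 96 (O = -(5 + 7)*(6 + 4)*(-1*4)/5 = -12*10*(-4)/5 = -24*(-4) = -⅕*(-480) = 96)
(R(0) + y(20))*O = (0 - 7*20)*96 = (0 - 140)*96 = -140*96 = -13440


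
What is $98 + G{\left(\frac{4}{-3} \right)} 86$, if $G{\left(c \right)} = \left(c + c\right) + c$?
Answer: $-246$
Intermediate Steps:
$G{\left(c \right)} = 3 c$ ($G{\left(c \right)} = 2 c + c = 3 c$)
$98 + G{\left(\frac{4}{-3} \right)} 86 = 98 + 3 \frac{4}{-3} \cdot 86 = 98 + 3 \cdot 4 \left(- \frac{1}{3}\right) 86 = 98 + 3 \left(- \frac{4}{3}\right) 86 = 98 - 344 = -246$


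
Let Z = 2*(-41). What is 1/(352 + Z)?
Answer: 1/270 ≈ 0.0037037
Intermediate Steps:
Z = -82
1/(352 + Z) = 1/(352 - 82) = 1/270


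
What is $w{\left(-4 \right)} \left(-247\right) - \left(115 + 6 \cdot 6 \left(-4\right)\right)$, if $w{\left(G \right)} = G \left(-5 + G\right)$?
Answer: $-8863$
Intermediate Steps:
$w{\left(-4 \right)} \left(-247\right) - \left(115 + 6 \cdot 6 \left(-4\right)\right) = - 4 \left(-5 - 4\right) \left(-247\right) - \left(115 + 6 \cdot 6 \left(-4\right)\right) = \left(-4\right) \left(-9\right) \left(-247\right) - \left(115 + 36 \left(-4\right)\right) = 36 \left(-247\right) - -29 = -8892 + \left(-115 + 144\right) = -8892 + 29 = -8863$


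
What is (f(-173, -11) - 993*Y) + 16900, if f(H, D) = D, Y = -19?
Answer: 35756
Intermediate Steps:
(f(-173, -11) - 993*Y) + 16900 = (-11 - 993*(-19)) + 16900 = (-11 + 18867) + 16900 = 18856 + 16900 = 35756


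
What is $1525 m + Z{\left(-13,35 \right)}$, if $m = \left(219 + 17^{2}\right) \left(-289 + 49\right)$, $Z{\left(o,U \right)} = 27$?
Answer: $-185927973$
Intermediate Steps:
$m = -121920$ ($m = \left(219 + 289\right) \left(-240\right) = 508 \left(-240\right) = -121920$)
$1525 m + Z{\left(-13,35 \right)} = 1525 \left(-121920\right) + 27 = -185928000 + 27 = -185927973$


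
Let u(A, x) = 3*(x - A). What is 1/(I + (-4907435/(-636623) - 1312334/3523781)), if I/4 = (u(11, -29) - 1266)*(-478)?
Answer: 172563079351/457298948242089513 ≈ 3.7735e-7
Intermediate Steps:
u(A, x) = -3*A + 3*x
I = 2650032 (I = 4*(((-3*11 + 3*(-29)) - 1266)*(-478)) = 4*(((-33 - 87) - 1266)*(-478)) = 4*((-120 - 1266)*(-478)) = 4*(-1386*(-478)) = 4*662508 = 2650032)
1/(I + (-4907435/(-636623) - 1312334/3523781)) = 1/(2650032 + (-4907435/(-636623) - 1312334/3523781)) = 1/(2650032 + (-4907435*(-1/636623) - 1312334*1/3523781)) = 1/(2650032 + (377495/48971 - 1312334/3523781)) = 1/(2650032 + 1265943400281/172563079351) = 1/(457298948242089513/172563079351) = 172563079351/457298948242089513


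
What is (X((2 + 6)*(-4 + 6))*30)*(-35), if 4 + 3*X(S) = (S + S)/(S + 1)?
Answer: 12600/17 ≈ 741.18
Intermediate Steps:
X(S) = -4/3 + 2*S/(3*(1 + S)) (X(S) = -4/3 + ((S + S)/(S + 1))/3 = -4/3 + ((2*S)/(1 + S))/3 = -4/3 + (2*S/(1 + S))/3 = -4/3 + 2*S/(3*(1 + S)))
(X((2 + 6)*(-4 + 6))*30)*(-35) = ((2*(-2 - (2 + 6)*(-4 + 6))/(3*(1 + (2 + 6)*(-4 + 6))))*30)*(-35) = ((2*(-2 - 8*2)/(3*(1 + 8*2)))*30)*(-35) = ((2*(-2 - 1*16)/(3*(1 + 16)))*30)*(-35) = (((⅔)*(-2 - 16)/17)*30)*(-35) = (((⅔)*(1/17)*(-18))*30)*(-35) = -12/17*30*(-35) = -360/17*(-35) = 12600/17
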